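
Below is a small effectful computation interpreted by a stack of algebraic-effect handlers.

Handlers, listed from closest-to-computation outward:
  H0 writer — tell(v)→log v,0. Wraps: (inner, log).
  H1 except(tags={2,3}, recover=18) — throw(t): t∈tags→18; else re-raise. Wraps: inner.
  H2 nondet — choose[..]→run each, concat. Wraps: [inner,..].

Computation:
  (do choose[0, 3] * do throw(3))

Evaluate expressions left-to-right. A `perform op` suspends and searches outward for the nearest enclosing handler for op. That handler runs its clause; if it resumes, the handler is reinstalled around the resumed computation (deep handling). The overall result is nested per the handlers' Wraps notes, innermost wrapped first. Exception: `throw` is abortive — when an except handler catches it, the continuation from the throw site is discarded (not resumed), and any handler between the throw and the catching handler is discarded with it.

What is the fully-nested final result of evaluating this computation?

Evaluation trace:
choose[0, 3] @ H2
  branch[0] choose=0:
    throw(3) @ H1 caught ⇒ 18
    H2 returns [18]
  branch[1] choose=3:
    throw(3) @ H1 caught ⇒ 18
    H2 returns [18]
= [18, 18]

Answer: [18, 18]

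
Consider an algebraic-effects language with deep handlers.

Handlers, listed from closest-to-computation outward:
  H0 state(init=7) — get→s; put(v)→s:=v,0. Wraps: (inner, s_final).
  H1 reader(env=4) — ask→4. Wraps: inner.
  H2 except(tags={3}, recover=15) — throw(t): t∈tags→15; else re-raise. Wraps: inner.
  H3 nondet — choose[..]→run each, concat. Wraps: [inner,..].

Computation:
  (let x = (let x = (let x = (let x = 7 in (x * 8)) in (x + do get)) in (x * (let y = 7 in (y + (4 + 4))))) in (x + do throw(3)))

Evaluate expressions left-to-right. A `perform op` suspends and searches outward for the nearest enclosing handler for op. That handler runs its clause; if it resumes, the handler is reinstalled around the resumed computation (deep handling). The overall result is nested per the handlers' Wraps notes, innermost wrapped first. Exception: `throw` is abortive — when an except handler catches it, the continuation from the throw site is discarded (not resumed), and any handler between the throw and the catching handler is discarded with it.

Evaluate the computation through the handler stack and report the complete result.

Answer: [15]

Evaluation trace:
get @ H0 ⇒ 7
throw(3) @ H2 caught ⇒ 15
H3 returns [15]
= [15]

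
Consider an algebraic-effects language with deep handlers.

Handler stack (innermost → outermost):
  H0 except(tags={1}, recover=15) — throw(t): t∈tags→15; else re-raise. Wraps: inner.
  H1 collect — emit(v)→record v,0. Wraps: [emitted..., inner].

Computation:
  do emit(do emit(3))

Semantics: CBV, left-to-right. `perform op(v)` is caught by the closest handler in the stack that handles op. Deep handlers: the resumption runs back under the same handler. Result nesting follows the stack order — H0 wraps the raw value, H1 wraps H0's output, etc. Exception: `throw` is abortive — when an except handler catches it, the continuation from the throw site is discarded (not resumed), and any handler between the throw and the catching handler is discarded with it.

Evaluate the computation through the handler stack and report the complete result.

Answer: [3, 0, 0]

Evaluation trace:
emit(3) @ H1 ⇒ out+=3
emit(0) @ H1 ⇒ out+=0
H0 returns 0
H1 returns [3, 0, 0]
= [3, 0, 0]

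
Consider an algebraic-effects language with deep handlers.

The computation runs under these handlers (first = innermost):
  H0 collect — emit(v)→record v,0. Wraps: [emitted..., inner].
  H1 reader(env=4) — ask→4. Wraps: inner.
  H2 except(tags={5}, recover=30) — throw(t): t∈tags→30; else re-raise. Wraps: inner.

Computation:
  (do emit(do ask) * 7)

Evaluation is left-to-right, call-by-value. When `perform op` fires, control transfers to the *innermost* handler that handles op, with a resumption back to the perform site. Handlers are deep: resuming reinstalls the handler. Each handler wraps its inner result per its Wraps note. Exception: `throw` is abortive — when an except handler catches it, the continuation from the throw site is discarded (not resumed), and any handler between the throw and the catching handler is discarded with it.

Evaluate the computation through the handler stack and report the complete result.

Working:
ask @ H1 ⇒ 4
emit(4) @ H0 ⇒ out+=4
H0 returns [4, 0]
H1 returns [4, 0]
H2 returns [4, 0]
= [4, 0]

Answer: [4, 0]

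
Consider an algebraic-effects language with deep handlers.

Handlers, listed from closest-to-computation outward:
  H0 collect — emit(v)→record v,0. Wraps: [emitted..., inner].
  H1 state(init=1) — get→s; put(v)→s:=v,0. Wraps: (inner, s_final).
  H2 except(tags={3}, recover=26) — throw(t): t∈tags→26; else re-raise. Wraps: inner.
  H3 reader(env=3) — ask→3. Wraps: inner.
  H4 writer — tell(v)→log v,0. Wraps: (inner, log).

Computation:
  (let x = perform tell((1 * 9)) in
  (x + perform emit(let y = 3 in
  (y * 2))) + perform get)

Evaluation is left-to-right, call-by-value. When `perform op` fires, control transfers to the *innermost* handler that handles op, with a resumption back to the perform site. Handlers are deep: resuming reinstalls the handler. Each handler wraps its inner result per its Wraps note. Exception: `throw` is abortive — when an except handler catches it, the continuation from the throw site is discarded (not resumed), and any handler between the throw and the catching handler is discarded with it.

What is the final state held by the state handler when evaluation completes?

Answer: 1

Evaluation trace:
tell(9) @ H4 ⇒ log+=9
emit(6) @ H0 ⇒ out+=6
get @ H1 ⇒ 1
H0 returns [6, 1]
H1 returns ([6, 1], 1)
H2 returns ([6, 1], 1)
H3 returns ([6, 1], 1)
H4 returns (([6, 1], 1), (9))
= (([6, 1], 1), (9))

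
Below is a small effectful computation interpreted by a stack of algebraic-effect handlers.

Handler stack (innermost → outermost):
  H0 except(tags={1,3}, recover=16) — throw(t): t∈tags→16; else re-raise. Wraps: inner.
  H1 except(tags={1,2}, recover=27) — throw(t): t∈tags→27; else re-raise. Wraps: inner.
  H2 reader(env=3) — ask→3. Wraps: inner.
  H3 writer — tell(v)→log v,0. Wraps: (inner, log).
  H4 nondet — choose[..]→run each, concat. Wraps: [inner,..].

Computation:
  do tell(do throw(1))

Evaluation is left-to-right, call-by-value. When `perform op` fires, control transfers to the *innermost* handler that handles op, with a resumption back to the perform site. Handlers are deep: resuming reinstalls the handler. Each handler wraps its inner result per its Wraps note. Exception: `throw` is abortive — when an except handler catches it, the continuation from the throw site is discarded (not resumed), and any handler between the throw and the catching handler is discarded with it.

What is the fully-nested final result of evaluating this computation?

Answer: [(16, ())]

Evaluation trace:
throw(1) @ H0 caught ⇒ 16
H1 returns 16
H2 returns 16
H3 returns (16, ())
H4 returns [(16, ())]
= [(16, ())]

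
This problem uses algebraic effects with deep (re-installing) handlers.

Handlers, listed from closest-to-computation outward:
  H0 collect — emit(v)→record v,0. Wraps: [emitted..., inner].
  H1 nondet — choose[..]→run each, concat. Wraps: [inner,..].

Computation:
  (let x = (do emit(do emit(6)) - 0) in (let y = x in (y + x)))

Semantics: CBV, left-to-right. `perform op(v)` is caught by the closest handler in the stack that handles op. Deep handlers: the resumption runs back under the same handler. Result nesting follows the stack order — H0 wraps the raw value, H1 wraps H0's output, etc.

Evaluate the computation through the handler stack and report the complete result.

Step-by-step:
emit(6) @ H0 ⇒ out+=6
emit(0) @ H0 ⇒ out+=0
H0 returns [6, 0, 0]
H1 returns [[6, 0, 0]]
= [[6, 0, 0]]

Answer: [[6, 0, 0]]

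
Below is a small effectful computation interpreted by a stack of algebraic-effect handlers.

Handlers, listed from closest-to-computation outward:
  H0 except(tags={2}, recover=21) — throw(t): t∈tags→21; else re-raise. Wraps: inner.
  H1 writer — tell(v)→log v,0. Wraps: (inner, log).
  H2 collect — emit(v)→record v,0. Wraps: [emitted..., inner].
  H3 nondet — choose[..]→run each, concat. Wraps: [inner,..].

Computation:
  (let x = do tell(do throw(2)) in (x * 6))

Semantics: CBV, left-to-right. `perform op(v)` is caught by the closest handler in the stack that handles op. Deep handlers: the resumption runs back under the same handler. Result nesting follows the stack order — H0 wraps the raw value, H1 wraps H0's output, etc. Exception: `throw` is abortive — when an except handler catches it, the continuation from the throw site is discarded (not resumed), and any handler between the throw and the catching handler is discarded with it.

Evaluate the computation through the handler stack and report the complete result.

Answer: [[(21, ())]]

Evaluation trace:
throw(2) @ H0 caught ⇒ 21
H1 returns (21, ())
H2 returns [(21, ())]
H3 returns [[(21, ())]]
= [[(21, ())]]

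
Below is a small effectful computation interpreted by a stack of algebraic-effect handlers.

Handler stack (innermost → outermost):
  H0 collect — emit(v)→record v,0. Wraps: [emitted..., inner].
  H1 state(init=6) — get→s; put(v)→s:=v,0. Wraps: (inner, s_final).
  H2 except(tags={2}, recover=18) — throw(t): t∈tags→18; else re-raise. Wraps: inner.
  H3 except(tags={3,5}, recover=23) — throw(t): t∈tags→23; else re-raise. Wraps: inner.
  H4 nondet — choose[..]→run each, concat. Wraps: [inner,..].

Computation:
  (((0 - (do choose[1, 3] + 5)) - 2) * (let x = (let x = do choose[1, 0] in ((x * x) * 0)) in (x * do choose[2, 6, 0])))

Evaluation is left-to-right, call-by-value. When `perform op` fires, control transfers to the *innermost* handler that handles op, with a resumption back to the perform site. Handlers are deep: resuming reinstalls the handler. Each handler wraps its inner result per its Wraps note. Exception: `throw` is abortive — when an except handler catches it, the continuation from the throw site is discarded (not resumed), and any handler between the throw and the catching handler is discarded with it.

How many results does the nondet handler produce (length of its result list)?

Answer: 12

Evaluation trace:
choose[1, 3] @ H4
  branch[0] choose=1:
    choose[1, 0] @ H4
      branch[0] choose=1:
        choose[2, 6, 0] @ H4
          branch[0] choose=2:
            H0 returns [0]
            H1 returns ([0], 6)
            H2 returns ([0], 6)
            H3 returns ([0], 6)
            H4 returns [([0], 6)]
          branch[1] choose=6:
            H0 returns [0]
            H1 returns ([0], 6)
            H2 returns ([0], 6)
            H3 returns ([0], 6)
            H4 returns [([0], 6)]
          branch[2] choose=0:
            H0 returns [0]
            H1 returns ([0], 6)
            H2 returns ([0], 6)
            H3 returns ([0], 6)
            H4 returns [([0], 6)]
      branch[1] choose=0:
        choose[2, 6, 0] @ H4
          branch[0] choose=2:
            H0 returns [0]
            H1 returns ([0], 6)
            H2 returns ([0], 6)
            H3 returns ([0], 6)
            H4 returns [([0], 6)]
          branch[1] choose=6:
            H0 returns [0]
            H1 returns ([0], 6)
            H2 returns ([0], 6)
            H3 returns ([0], 6)
            H4 returns [([0], 6)]
          branch[2] choose=0:
            H0 returns [0]
            H1 returns ([0], 6)
            H2 returns ([0], 6)
            H3 returns ([0], 6)
            H4 returns [([0], 6)]
  branch[1] choose=3:
    choose[1, 0] @ H4
      branch[0] choose=1:
        choose[2, 6, 0] @ H4
          branch[0] choose=2:
            H0 returns [0]
            H1 returns ([0], 6)
            H2 returns ([0], 6)
            H3 returns ([0], 6)
            H4 returns [([0], 6)]
          branch[1] choose=6:
            H0 returns [0]
            H1 returns ([0], 6)
            H2 returns ([0], 6)
            H3 returns ([0], 6)
            H4 returns [([0], 6)]
          branch[2] choose=0:
            H0 returns [0]
            H1 returns ([0], 6)
            H2 returns ([0], 6)
            H3 returns ([0], 6)
            H4 returns [([0], 6)]
      branch[1] choose=0:
        choose[2, 6, 0] @ H4
          branch[0] choose=2:
            H0 returns [0]
            H1 returns ([0], 6)
            H2 returns ([0], 6)
            H3 returns ([0], 6)
            H4 returns [([0], 6)]
          branch[1] choose=6:
            H0 returns [0]
            H1 returns ([0], 6)
            H2 returns ([0], 6)
            H3 returns ([0], 6)
            H4 returns [([0], 6)]
          branch[2] choose=0:
            H0 returns [0]
            H1 returns ([0], 6)
            H2 returns ([0], 6)
            H3 returns ([0], 6)
            H4 returns [([0], 6)]
= [([0], 6), ([0], 6), ([0], 6), ([0], 6), ([0], 6), ([0], 6), ([0], 6), ([0], 6), ([0], 6), ([0], 6), ([0], 6), ([0], 6)]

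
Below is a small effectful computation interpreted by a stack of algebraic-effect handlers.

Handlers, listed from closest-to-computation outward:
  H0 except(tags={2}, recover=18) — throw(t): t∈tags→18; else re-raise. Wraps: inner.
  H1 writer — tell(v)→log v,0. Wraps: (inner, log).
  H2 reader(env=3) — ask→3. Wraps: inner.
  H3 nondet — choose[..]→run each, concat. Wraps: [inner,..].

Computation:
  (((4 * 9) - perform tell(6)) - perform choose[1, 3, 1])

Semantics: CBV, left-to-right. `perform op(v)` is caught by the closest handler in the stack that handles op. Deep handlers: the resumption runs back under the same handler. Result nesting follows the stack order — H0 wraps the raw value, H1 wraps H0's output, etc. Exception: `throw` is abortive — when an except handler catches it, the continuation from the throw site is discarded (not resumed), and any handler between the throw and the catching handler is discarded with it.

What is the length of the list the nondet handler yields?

Evaluation trace:
tell(6) @ H1 ⇒ log+=6
choose[1, 3, 1] @ H3
  branch[0] choose=1:
    H0 returns 35
    H1 returns (35, (6))
    H2 returns (35, (6))
    H3 returns [(35, (6))]
  branch[1] choose=3:
    H0 returns 33
    H1 returns (33, (6))
    H2 returns (33, (6))
    H3 returns [(33, (6))]
  branch[2] choose=1:
    H0 returns 35
    H1 returns (35, (6))
    H2 returns (35, (6))
    H3 returns [(35, (6))]
= [(35, (6)), (33, (6)), (35, (6))]

Answer: 3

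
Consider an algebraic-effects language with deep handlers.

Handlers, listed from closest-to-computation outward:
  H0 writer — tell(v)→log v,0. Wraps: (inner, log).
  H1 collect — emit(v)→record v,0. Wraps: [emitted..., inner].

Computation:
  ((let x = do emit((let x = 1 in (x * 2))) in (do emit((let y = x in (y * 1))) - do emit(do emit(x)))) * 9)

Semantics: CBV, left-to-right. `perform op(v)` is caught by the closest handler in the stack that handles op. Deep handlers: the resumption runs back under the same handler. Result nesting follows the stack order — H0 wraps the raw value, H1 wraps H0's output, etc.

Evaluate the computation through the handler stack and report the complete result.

Answer: [2, 0, 0, 0, (0, ())]

Working:
emit(2) @ H1 ⇒ out+=2
emit(0) @ H1 ⇒ out+=0
emit(0) @ H1 ⇒ out+=0
emit(0) @ H1 ⇒ out+=0
H0 returns (0, ())
H1 returns [2, 0, 0, 0, (0, ())]
= [2, 0, 0, 0, (0, ())]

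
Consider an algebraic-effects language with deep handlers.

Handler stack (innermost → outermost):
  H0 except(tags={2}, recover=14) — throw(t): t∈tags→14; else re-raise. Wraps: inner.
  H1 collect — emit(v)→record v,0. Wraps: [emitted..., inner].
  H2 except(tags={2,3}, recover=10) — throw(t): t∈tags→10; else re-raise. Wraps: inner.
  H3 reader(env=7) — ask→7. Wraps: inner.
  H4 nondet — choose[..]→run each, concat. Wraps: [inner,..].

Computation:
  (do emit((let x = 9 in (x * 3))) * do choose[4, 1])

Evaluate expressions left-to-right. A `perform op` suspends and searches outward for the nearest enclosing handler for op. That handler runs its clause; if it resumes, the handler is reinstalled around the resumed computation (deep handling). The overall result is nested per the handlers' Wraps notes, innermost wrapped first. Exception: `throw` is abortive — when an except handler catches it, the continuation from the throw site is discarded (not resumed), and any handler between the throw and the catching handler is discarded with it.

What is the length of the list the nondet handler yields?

Answer: 2

Working:
emit(27) @ H1 ⇒ out+=27
choose[4, 1] @ H4
  branch[0] choose=4:
    H0 returns 0
    H1 returns [27, 0]
    H2 returns [27, 0]
    H3 returns [27, 0]
    H4 returns [[27, 0]]
  branch[1] choose=1:
    H0 returns 0
    H1 returns [27, 0]
    H2 returns [27, 0]
    H3 returns [27, 0]
    H4 returns [[27, 0]]
= [[27, 0], [27, 0]]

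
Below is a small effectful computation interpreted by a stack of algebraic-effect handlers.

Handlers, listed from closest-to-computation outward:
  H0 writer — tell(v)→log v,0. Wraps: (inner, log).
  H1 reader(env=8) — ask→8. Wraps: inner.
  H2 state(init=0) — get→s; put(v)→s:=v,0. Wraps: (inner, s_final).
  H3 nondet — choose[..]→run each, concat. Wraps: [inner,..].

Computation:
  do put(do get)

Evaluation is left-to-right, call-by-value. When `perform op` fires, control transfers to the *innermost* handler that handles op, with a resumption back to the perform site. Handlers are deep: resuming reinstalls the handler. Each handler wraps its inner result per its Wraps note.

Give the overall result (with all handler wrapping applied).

Answer: [((0, ()), 0)]

Evaluation trace:
get @ H2 ⇒ 0
put(0) @ H2 ⇒ s:=0
H0 returns (0, ())
H1 returns (0, ())
H2 returns ((0, ()), 0)
H3 returns [((0, ()), 0)]
= [((0, ()), 0)]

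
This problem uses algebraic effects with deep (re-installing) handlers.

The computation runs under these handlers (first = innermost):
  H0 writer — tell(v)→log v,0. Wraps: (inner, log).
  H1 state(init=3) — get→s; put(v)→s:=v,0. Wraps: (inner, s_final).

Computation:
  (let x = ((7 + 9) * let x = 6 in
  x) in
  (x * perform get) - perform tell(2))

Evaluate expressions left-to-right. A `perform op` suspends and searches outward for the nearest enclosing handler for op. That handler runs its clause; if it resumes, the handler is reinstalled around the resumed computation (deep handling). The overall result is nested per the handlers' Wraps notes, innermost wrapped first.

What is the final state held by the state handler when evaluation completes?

Step-by-step:
get @ H1 ⇒ 3
tell(2) @ H0 ⇒ log+=2
H0 returns (288, (2))
H1 returns ((288, (2)), 3)
= ((288, (2)), 3)

Answer: 3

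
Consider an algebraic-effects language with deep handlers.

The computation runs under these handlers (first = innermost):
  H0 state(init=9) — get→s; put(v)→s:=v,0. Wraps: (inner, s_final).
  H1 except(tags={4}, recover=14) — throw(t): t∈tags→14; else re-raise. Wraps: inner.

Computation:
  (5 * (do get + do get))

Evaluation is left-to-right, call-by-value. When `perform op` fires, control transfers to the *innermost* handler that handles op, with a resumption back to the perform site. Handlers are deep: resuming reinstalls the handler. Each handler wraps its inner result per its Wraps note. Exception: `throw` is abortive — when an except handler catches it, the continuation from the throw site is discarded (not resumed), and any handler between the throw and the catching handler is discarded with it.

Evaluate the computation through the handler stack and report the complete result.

Step-by-step:
get @ H0 ⇒ 9
get @ H0 ⇒ 9
H0 returns (90, 9)
H1 returns (90, 9)
= (90, 9)

Answer: (90, 9)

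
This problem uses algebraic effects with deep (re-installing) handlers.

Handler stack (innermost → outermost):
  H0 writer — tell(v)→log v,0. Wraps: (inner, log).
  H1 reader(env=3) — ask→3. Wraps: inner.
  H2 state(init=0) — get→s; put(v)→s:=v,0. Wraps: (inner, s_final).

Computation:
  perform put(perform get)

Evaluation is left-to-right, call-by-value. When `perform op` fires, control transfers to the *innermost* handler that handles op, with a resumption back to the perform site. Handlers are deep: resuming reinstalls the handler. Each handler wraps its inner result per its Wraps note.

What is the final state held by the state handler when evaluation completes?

Answer: 0

Step-by-step:
get @ H2 ⇒ 0
put(0) @ H2 ⇒ s:=0
H0 returns (0, ())
H1 returns (0, ())
H2 returns ((0, ()), 0)
= ((0, ()), 0)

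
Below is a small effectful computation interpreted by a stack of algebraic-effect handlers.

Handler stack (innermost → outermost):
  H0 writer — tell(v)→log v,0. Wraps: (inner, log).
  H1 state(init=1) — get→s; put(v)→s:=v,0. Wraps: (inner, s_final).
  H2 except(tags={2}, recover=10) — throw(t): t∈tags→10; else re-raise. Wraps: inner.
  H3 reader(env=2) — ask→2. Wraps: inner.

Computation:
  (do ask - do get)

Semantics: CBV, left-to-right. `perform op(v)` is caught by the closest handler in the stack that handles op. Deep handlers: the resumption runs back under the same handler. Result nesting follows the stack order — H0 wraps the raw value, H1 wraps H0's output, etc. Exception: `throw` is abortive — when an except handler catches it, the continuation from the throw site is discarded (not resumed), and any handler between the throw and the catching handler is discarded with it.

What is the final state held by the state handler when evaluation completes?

Evaluation trace:
ask @ H3 ⇒ 2
get @ H1 ⇒ 1
H0 returns (1, ())
H1 returns ((1, ()), 1)
H2 returns ((1, ()), 1)
H3 returns ((1, ()), 1)
= ((1, ()), 1)

Answer: 1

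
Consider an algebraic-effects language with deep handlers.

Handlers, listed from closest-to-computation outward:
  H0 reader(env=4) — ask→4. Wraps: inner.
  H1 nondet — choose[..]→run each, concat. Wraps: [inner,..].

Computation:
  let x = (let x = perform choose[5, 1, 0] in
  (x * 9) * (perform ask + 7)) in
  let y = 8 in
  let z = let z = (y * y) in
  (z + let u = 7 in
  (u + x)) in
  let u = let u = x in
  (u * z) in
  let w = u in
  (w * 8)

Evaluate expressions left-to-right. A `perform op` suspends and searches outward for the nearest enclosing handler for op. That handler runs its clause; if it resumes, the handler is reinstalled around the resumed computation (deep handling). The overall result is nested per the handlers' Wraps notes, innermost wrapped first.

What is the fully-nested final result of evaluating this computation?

Working:
choose[5, 1, 0] @ H1
  branch[0] choose=5:
    ask @ H0 ⇒ 4
    H0 returns 2241360
    H1 returns [2241360]
  branch[1] choose=1:
    ask @ H0 ⇒ 4
    H0 returns 134640
    H1 returns [134640]
  branch[2] choose=0:
    ask @ H0 ⇒ 4
    H0 returns 0
    H1 returns [0]
= [2241360, 134640, 0]

Answer: [2241360, 134640, 0]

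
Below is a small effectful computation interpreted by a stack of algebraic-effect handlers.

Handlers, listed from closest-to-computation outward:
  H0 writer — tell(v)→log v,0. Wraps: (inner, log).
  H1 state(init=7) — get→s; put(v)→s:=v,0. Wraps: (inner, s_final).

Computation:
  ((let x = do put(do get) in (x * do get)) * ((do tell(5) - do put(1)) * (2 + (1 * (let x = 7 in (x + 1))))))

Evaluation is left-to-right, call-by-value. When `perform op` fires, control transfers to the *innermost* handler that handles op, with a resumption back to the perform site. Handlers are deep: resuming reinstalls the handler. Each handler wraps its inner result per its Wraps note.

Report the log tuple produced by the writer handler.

Evaluation trace:
get @ H1 ⇒ 7
put(7) @ H1 ⇒ s:=7
get @ H1 ⇒ 7
tell(5) @ H0 ⇒ log+=5
put(1) @ H1 ⇒ s:=1
H0 returns (0, (5))
H1 returns ((0, (5)), 1)
= ((0, (5)), 1)

Answer: (5)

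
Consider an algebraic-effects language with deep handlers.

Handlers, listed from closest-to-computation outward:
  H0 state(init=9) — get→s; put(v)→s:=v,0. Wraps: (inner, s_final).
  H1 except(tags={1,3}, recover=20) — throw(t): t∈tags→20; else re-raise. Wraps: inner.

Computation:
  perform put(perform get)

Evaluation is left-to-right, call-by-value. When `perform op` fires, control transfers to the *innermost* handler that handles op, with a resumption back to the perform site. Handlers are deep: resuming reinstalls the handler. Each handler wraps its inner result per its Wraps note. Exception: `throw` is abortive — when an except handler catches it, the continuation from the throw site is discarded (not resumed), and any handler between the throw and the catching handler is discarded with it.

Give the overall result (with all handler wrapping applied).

Evaluation trace:
get @ H0 ⇒ 9
put(9) @ H0 ⇒ s:=9
H0 returns (0, 9)
H1 returns (0, 9)
= (0, 9)

Answer: (0, 9)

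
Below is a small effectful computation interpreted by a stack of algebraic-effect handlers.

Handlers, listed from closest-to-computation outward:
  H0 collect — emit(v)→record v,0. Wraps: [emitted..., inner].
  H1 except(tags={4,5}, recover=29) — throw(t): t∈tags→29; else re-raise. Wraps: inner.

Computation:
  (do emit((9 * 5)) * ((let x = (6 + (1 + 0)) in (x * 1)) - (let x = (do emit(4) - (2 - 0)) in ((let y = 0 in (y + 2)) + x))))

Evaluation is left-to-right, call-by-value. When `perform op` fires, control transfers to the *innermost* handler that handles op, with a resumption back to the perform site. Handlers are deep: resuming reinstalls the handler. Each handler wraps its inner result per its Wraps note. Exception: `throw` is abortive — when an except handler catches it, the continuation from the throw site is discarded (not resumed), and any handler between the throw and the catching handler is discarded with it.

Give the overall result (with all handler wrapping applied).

Answer: [45, 4, 0]

Working:
emit(45) @ H0 ⇒ out+=45
emit(4) @ H0 ⇒ out+=4
H0 returns [45, 4, 0]
H1 returns [45, 4, 0]
= [45, 4, 0]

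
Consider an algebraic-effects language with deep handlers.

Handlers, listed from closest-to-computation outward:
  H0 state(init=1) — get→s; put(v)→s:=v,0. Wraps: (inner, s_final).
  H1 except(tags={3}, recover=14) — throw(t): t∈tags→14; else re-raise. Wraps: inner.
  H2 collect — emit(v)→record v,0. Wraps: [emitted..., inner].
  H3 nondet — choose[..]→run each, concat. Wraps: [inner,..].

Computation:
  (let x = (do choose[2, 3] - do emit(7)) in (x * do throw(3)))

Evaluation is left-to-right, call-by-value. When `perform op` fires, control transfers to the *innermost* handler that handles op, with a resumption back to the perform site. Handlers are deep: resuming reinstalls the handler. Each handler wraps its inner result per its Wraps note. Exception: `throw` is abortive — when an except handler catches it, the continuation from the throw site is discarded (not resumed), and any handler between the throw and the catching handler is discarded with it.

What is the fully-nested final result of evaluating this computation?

Step-by-step:
choose[2, 3] @ H3
  branch[0] choose=2:
    emit(7) @ H2 ⇒ out+=7
    throw(3) @ H1 caught ⇒ 14
    H2 returns [7, 14]
    H3 returns [[7, 14]]
  branch[1] choose=3:
    emit(7) @ H2 ⇒ out+=7
    throw(3) @ H1 caught ⇒ 14
    H2 returns [7, 14]
    H3 returns [[7, 14]]
= [[7, 14], [7, 14]]

Answer: [[7, 14], [7, 14]]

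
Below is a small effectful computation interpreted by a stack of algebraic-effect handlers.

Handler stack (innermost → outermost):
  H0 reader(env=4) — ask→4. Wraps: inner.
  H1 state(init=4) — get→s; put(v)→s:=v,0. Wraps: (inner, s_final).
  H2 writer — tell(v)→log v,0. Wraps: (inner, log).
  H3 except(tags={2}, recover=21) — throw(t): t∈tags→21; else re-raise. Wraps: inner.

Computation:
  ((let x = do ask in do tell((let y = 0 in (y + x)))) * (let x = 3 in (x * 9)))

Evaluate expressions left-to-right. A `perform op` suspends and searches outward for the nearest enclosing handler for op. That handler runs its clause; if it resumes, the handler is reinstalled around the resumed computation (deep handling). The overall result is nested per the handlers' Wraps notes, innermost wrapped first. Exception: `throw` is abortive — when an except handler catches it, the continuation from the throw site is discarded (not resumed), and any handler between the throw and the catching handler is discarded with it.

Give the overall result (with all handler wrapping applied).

Answer: ((0, 4), (4))

Evaluation trace:
ask @ H0 ⇒ 4
tell(4) @ H2 ⇒ log+=4
H0 returns 0
H1 returns (0, 4)
H2 returns ((0, 4), (4))
H3 returns ((0, 4), (4))
= ((0, 4), (4))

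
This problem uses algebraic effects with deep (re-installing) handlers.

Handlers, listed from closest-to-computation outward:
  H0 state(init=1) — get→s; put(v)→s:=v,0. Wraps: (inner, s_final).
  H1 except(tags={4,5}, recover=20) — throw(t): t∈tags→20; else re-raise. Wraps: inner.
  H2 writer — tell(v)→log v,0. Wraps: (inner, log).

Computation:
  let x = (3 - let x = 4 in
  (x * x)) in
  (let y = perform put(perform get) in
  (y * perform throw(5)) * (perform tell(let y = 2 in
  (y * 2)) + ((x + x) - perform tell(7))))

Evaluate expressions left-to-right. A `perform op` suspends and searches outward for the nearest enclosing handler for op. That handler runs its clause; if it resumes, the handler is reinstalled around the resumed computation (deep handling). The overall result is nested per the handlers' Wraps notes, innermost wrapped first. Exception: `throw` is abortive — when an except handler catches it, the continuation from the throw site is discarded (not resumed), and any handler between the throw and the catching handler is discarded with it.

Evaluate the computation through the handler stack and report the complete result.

Working:
get @ H0 ⇒ 1
put(1) @ H0 ⇒ s:=1
throw(5) @ H1 caught ⇒ 20
H2 returns (20, ())
= (20, ())

Answer: (20, ())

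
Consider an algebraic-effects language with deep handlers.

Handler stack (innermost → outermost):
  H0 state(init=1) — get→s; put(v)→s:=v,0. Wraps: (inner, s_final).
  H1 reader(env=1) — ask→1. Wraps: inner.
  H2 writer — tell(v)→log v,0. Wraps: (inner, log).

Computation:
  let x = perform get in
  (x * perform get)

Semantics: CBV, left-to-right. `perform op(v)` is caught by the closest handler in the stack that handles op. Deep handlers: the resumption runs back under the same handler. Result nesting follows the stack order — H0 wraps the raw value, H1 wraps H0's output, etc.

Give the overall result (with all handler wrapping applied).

Step-by-step:
get @ H0 ⇒ 1
get @ H0 ⇒ 1
H0 returns (1, 1)
H1 returns (1, 1)
H2 returns ((1, 1), ())
= ((1, 1), ())

Answer: ((1, 1), ())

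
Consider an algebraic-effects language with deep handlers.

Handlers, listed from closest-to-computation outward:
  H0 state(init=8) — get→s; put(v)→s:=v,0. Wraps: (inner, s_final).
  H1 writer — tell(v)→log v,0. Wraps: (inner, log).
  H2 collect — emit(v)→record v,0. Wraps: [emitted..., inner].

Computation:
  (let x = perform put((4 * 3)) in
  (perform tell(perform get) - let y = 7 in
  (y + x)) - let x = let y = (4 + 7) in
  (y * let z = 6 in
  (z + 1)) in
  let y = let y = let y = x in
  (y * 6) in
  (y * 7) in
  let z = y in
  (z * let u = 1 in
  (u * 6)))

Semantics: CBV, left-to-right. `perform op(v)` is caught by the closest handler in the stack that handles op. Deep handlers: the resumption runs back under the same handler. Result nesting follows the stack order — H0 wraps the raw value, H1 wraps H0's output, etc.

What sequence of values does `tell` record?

Step-by-step:
put(12) @ H0 ⇒ s:=12
get @ H0 ⇒ 12
tell(12) @ H1 ⇒ log+=12
H0 returns (-19411, 12)
H1 returns ((-19411, 12), (12))
H2 returns [((-19411, 12), (12))]
= [((-19411, 12), (12))]

Answer: (12)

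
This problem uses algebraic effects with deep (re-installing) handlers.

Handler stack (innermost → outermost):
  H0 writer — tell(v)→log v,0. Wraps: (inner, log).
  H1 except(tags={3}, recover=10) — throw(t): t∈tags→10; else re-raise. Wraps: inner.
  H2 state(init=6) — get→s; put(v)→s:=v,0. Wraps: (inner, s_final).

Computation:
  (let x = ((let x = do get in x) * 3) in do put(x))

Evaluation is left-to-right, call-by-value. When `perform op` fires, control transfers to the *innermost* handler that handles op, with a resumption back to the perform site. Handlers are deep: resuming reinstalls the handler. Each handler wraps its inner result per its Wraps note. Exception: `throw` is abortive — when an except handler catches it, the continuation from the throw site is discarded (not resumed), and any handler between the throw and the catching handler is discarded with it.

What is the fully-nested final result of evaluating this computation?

Working:
get @ H2 ⇒ 6
put(18) @ H2 ⇒ s:=18
H0 returns (0, ())
H1 returns (0, ())
H2 returns ((0, ()), 18)
= ((0, ()), 18)

Answer: ((0, ()), 18)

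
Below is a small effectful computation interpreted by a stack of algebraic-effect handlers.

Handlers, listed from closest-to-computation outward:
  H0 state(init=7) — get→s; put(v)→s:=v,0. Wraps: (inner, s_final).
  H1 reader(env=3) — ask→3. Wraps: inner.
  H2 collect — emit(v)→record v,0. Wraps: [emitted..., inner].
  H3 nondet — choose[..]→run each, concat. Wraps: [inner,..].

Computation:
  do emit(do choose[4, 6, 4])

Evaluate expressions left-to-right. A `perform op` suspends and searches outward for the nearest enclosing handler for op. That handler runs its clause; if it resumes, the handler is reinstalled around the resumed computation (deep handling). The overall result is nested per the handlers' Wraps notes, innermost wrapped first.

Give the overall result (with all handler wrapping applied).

Answer: [[4, (0, 7)], [6, (0, 7)], [4, (0, 7)]]

Step-by-step:
choose[4, 6, 4] @ H3
  branch[0] choose=4:
    emit(4) @ H2 ⇒ out+=4
    H0 returns (0, 7)
    H1 returns (0, 7)
    H2 returns [4, (0, 7)]
    H3 returns [[4, (0, 7)]]
  branch[1] choose=6:
    emit(6) @ H2 ⇒ out+=6
    H0 returns (0, 7)
    H1 returns (0, 7)
    H2 returns [6, (0, 7)]
    H3 returns [[6, (0, 7)]]
  branch[2] choose=4:
    emit(4) @ H2 ⇒ out+=4
    H0 returns (0, 7)
    H1 returns (0, 7)
    H2 returns [4, (0, 7)]
    H3 returns [[4, (0, 7)]]
= [[4, (0, 7)], [6, (0, 7)], [4, (0, 7)]]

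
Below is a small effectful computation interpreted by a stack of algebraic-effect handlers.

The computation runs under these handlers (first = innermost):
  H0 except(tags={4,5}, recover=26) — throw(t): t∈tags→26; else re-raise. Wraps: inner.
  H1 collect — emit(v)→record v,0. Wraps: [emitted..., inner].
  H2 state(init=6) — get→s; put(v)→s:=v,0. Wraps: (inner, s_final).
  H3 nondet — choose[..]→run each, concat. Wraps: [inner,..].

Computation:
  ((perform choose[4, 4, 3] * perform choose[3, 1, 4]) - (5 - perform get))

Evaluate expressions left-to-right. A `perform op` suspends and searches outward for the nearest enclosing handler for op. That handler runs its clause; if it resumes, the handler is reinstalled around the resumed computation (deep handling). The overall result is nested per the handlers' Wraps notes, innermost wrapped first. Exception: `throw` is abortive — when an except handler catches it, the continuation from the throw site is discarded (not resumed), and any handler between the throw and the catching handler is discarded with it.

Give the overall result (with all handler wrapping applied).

Working:
choose[4, 4, 3] @ H3
  branch[0] choose=4:
    choose[3, 1, 4] @ H3
      branch[0] choose=3:
        get @ H2 ⇒ 6
        H0 returns 13
        H1 returns [13]
        H2 returns ([13], 6)
        H3 returns [([13], 6)]
      branch[1] choose=1:
        get @ H2 ⇒ 6
        H0 returns 5
        H1 returns [5]
        H2 returns ([5], 6)
        H3 returns [([5], 6)]
      branch[2] choose=4:
        get @ H2 ⇒ 6
        H0 returns 17
        H1 returns [17]
        H2 returns ([17], 6)
        H3 returns [([17], 6)]
  branch[1] choose=4:
    choose[3, 1, 4] @ H3
      branch[0] choose=3:
        get @ H2 ⇒ 6
        H0 returns 13
        H1 returns [13]
        H2 returns ([13], 6)
        H3 returns [([13], 6)]
      branch[1] choose=1:
        get @ H2 ⇒ 6
        H0 returns 5
        H1 returns [5]
        H2 returns ([5], 6)
        H3 returns [([5], 6)]
      branch[2] choose=4:
        get @ H2 ⇒ 6
        H0 returns 17
        H1 returns [17]
        H2 returns ([17], 6)
        H3 returns [([17], 6)]
  branch[2] choose=3:
    choose[3, 1, 4] @ H3
      branch[0] choose=3:
        get @ H2 ⇒ 6
        H0 returns 10
        H1 returns [10]
        H2 returns ([10], 6)
        H3 returns [([10], 6)]
      branch[1] choose=1:
        get @ H2 ⇒ 6
        H0 returns 4
        H1 returns [4]
        H2 returns ([4], 6)
        H3 returns [([4], 6)]
      branch[2] choose=4:
        get @ H2 ⇒ 6
        H0 returns 13
        H1 returns [13]
        H2 returns ([13], 6)
        H3 returns [([13], 6)]
= [([13], 6), ([5], 6), ([17], 6), ([13], 6), ([5], 6), ([17], 6), ([10], 6), ([4], 6), ([13], 6)]

Answer: [([13], 6), ([5], 6), ([17], 6), ([13], 6), ([5], 6), ([17], 6), ([10], 6), ([4], 6), ([13], 6)]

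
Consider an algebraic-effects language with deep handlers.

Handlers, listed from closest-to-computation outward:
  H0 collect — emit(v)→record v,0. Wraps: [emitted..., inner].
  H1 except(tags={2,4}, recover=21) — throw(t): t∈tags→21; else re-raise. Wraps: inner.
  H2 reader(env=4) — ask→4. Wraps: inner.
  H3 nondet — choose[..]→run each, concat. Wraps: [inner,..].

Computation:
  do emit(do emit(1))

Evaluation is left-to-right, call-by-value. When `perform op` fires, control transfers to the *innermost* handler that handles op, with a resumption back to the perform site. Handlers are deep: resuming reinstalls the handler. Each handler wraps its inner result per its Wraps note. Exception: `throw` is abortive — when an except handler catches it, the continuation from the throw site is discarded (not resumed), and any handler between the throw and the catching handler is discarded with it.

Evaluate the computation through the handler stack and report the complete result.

Answer: [[1, 0, 0]]

Working:
emit(1) @ H0 ⇒ out+=1
emit(0) @ H0 ⇒ out+=0
H0 returns [1, 0, 0]
H1 returns [1, 0, 0]
H2 returns [1, 0, 0]
H3 returns [[1, 0, 0]]
= [[1, 0, 0]]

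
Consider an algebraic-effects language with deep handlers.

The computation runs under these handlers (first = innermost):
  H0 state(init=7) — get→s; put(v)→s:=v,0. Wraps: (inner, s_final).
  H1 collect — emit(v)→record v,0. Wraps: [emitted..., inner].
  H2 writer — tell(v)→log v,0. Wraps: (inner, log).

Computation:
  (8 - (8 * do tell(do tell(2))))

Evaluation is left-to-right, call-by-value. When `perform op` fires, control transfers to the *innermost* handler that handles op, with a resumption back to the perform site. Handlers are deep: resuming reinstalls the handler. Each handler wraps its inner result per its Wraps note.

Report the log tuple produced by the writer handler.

Evaluation trace:
tell(2) @ H2 ⇒ log+=2
tell(0) @ H2 ⇒ log+=0
H0 returns (8, 7)
H1 returns [(8, 7)]
H2 returns ([(8, 7)], (2, 0))
= ([(8, 7)], (2, 0))

Answer: (2, 0)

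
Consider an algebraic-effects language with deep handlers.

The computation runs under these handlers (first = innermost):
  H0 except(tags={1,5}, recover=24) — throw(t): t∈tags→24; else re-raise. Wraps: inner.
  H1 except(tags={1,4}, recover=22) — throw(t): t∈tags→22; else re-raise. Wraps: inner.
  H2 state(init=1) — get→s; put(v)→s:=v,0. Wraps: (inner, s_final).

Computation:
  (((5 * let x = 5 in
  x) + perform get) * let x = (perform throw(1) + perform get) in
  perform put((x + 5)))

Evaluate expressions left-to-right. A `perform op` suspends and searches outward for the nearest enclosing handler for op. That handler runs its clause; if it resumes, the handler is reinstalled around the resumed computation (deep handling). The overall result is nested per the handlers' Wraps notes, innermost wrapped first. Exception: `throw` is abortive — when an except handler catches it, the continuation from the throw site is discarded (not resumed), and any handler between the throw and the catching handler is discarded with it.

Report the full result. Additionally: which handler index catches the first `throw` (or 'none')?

Step-by-step:
get @ H2 ⇒ 1
throw(1) @ H0 caught ⇒ 24
H1 returns 24
H2 returns (24, 1)
= (24, 1)

Answer: (24, 1) ; first throw caught by: H0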